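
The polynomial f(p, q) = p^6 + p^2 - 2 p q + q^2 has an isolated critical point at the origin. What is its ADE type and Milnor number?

Type A_5, Milnor number mu = 5.

The Hessian of f at 0 is [[2, -2], [-2, 2]] with rank 1, so corank 1. A Groebner basis of the Jacobian ideal J(f) in C{p,q} is {q^5, p - q}; counting standard monomials gives mu = 5. Corank 1: A-series; mu = 5 gives A_5.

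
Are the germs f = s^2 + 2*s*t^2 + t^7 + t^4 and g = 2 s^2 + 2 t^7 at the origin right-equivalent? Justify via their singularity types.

The Hessian of f at 0 has rank 1. Corank 1: A-series; mu = 6 gives A_6. The Hessian of g at 0 has rank 1. Corank 1: A-series; mu = 6 gives A_6. Both have type A_6, hence right-equivalent.

Yes.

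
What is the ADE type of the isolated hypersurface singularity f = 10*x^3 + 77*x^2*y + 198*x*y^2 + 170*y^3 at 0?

D4

The Hessian of f at 0 has rank 0. Corank 2; j^3 = (2*x + 5*y)*(5*x^2 + 26*x*y + 34*y^2) splits into three distinct lines over C (the quadratic factor has nonzero discriminant), so D_4.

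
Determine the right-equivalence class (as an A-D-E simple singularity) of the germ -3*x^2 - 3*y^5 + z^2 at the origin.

A_4

The Hessian of f at 0 has rank 2. Corank 1: A-series; mu = 4 gives A_4.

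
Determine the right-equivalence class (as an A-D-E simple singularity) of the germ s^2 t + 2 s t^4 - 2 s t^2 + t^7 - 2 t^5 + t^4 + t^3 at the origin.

The Hessian of f at 0 is [[0, 0], [0, 0]] with rank 0, so corank 2. A Groebner basis of the Jacobian ideal J(f) in C{s,t} is {s^3 + s^2/4 - t^2/4, s^2/4 + t^3 - t^2/4, s*t - t^2}; counting standard monomials gives mu = 5. Corank 2; j^3 = t*(s - t)^2 has shape L^2 M (L != M), so D-series; mu = 5 gives D_5.

D5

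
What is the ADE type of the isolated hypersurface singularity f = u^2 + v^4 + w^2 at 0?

The Hessian of f at 0 has rank 2. Corank 1: A-series; mu = 3 gives A_3.

A3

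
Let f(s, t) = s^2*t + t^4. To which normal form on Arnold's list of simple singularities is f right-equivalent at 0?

D5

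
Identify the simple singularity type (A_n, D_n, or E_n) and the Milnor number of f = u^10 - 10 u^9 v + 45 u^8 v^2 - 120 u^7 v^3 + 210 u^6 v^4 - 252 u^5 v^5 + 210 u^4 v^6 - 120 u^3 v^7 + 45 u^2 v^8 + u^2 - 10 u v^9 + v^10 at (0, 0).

The Hessian of f at 0 has rank 1. Corank 1: A-series; mu = 9 gives A_9.

Type A9, Milnor number mu = 9.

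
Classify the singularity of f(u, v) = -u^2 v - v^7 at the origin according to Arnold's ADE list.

The Hessian of f at 0 is [[0, 0], [0, 0]] with rank 0, so corank 2. A Groebner basis of the Jacobian ideal J(f) in C{u,v} is {u^2/7 + v^6, u^3, u*v}; counting standard monomials gives mu = 8. Corank 2; j^3 = -u^2*v has shape L^2 M (L != M), so D-series; mu = 8 gives D_8.

D_8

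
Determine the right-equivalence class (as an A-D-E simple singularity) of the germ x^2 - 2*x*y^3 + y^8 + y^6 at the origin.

A_7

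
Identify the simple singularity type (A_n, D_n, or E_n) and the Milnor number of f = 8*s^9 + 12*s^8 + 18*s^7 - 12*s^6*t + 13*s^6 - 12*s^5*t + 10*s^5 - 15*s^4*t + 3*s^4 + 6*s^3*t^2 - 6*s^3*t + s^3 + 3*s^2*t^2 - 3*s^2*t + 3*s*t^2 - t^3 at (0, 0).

The Hessian of f at 0 has rank 0. Corank 2; j^3 = (s - t)^3 is a perfect cube, so E-series; the 5-jet and mu = 8 give E_8.

Type E_{8}, Milnor number mu = 8.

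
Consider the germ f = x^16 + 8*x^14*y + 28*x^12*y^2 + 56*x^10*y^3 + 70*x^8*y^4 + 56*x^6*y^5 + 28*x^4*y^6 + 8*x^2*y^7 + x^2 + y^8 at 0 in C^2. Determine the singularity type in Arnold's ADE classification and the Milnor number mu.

Type A7, Milnor number mu = 7.

The Hessian of f at 0 has rank 1. Corank 1: A-series; mu = 7 gives A_7.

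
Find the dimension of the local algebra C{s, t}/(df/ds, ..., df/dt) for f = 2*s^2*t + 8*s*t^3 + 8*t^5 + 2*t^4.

The Hessian of f at 0 is [[0, 0], [0, 0]] with rank 0, so corank 2. A Groebner basis of the Jacobian ideal J(f) in C{s,t} is {s*t^2, s*t/2 + t^3, s^2 - 2*s*t}; counting standard monomials gives mu = 5. Corank 2; j^3 = 2*s^2*t has shape L^2 M (L != M), so D-series; mu = 5 gives D_5.

5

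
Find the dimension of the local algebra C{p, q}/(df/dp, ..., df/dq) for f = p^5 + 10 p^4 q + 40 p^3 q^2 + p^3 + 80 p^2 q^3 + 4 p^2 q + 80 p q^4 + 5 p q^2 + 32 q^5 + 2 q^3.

6

The Hessian of f at 0 has rank 0. Corank 2; j^3 = (p + q)^2*(p + 2*q) has shape L^2 M (L != M), so D-series; mu = 6 gives D_6.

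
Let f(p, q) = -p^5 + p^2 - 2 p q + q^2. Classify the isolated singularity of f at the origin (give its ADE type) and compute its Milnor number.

Type A4, Milnor number mu = 4.

The Hessian of f at 0 has rank 1. Corank 1: A-series; mu = 4 gives A_4.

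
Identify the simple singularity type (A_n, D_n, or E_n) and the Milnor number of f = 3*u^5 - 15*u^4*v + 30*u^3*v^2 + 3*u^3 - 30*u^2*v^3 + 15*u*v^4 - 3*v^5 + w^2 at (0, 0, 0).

The Hessian of f at 0 has rank 1. Corank 2; j^3 = 3*u^3 is a perfect cube, so E-series; the 5-jet and mu = 8 give E_8.

Type E_{8}, Milnor number mu = 8.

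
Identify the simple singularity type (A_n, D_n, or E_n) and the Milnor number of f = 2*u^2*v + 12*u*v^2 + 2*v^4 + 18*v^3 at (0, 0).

The Hessian of f at 0 has rank 0. Corank 2; j^3 = 2*v*(u + 3*v)^2 has shape L^2 M (L != M), so D-series; mu = 5 gives D_5.

Type D_{5}, Milnor number mu = 5.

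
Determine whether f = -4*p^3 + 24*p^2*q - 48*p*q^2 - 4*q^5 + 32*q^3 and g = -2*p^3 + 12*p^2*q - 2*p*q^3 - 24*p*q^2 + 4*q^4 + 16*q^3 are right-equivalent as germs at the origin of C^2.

No.

The Hessian of f at 0 has rank 0. Corank 2; j^3 = -4*(p - 2*q)^3 is a perfect cube, so E-series; the 5-jet and mu = 8 give E_8. The Hessian of g at 0 has rank 0. Corank 2; j^3 = -2*(p - 2*q)^3 is a perfect cube, so E-series; the 4-jet and mu = 7 give E_7. f is E_8 but g is E_7, hence not right-equivalent.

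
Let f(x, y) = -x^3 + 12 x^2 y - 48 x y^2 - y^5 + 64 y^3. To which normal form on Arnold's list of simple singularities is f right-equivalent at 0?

E_8

The Hessian of f at 0 has rank 0. Corank 2; j^3 = -(x - 4*y)^3 is a perfect cube, so E-series; the 5-jet and mu = 8 give E_8.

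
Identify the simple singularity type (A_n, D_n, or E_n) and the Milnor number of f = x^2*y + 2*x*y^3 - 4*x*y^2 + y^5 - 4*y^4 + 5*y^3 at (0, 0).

Type D_4, Milnor number mu = 4.

The Hessian of f at 0 is [[0, 0], [0, 0]] with rank 0, so corank 2. A Groebner basis of the Jacobian ideal J(f) in C{x,y} is {y^3, x^2 - y^2, x*y - 2*y^2}; counting standard monomials gives mu = 4. Corank 2; j^3 = y*(x^2 - 4*x*y + 5*y^2) splits into three distinct lines over C (the quadratic factor has nonzero discriminant), so D_4.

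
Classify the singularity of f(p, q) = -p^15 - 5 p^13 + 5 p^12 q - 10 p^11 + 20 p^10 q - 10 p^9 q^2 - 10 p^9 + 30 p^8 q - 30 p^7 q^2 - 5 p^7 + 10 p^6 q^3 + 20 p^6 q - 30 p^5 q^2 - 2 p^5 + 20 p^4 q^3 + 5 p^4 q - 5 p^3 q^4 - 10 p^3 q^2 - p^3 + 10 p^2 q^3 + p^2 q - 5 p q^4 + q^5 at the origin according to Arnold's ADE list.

The Hessian of f at 0 has rank 0. Corank 2; j^3 = -p^2*(p - q) has shape L^2 M (L != M), so D-series; mu = 6 gives D_6.

D_{6}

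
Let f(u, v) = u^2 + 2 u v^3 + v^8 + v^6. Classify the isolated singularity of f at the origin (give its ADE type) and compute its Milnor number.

Type A_7, Milnor number mu = 7.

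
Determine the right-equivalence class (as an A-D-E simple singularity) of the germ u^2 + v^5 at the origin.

A4

The Hessian of f at 0 has rank 1. Corank 1: A-series; mu = 4 gives A_4.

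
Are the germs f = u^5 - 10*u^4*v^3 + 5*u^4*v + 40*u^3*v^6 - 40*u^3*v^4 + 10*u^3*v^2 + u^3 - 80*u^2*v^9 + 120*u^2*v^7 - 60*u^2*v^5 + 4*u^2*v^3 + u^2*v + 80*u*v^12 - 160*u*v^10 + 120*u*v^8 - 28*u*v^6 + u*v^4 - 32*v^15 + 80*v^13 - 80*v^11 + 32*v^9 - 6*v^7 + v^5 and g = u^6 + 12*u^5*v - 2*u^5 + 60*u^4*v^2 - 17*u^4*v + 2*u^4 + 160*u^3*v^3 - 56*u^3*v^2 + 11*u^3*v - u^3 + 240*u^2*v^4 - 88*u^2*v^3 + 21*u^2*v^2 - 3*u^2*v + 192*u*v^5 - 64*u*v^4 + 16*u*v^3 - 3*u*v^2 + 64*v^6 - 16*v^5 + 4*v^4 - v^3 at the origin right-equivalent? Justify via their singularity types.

No.

The Hessian of f at 0 is [[0, 0], [0, 0]] with rank 0, so corank 2. A Groebner basis of the Jacobian ideal J(f) in C{u,v} is {-u*v/7 + v^4, u*v^2, u^2 + 5*u*v/7}; counting standard monomials gives mu = 6. Corank 2; j^3 = u^2*(u + v) has shape L^2 M (L != M), so D-series; mu = 6 gives D_6. The Hessian of g at 0 is [[0, 0], [0, 0]] with rank 0, so corank 2. A Groebner basis of the Jacobian ideal J(g) in C{u,v} is {3*u^2 + 6*u*v + v^4 + v^3 + 3*v^2, u^3 + 18*u^2 + 36*u*v + 7*v^3 + 18*v^2, u^2*v - 11*u^2 - 22*u*v - 14*v^3/3 - 11*v^2, 5*u^2 + u*v^2 + 10*u*v + 8*v^3/3 + 5*v^2}; counting standard monomials gives mu = 7. Corank 2; j^3 = -(u + v)^3 is a perfect cube, so E-series; the 4-jet and mu = 7 give E_7. f is D_6 but g is E_7, hence not right-equivalent.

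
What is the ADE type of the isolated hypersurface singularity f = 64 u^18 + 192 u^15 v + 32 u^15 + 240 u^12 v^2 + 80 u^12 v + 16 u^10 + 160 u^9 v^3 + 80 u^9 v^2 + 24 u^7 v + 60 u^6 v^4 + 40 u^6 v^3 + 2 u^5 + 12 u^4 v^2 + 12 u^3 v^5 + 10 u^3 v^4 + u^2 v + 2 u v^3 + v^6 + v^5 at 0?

D7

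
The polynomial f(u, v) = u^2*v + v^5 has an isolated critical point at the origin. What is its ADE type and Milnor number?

Type D6, Milnor number mu = 6.

The Hessian of f at 0 has rank 0. Corank 2; j^3 = u^2*v has shape L^2 M (L != M), so D-series; mu = 6 gives D_6.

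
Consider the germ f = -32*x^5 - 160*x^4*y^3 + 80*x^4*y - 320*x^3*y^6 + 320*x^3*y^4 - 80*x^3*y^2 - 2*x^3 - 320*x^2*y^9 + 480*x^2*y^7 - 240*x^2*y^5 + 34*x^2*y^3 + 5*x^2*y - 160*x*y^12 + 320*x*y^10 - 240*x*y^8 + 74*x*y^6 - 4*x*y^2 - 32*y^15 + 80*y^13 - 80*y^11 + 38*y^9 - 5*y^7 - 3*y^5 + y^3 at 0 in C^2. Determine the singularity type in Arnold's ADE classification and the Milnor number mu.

Type D_6, Milnor number mu = 6.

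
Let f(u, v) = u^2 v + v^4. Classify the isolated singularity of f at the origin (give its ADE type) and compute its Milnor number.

The Hessian of f at 0 has rank 0. Corank 2; j^3 = u^2*v has shape L^2 M (L != M), so D-series; mu = 5 gives D_5.

Type D5, Milnor number mu = 5.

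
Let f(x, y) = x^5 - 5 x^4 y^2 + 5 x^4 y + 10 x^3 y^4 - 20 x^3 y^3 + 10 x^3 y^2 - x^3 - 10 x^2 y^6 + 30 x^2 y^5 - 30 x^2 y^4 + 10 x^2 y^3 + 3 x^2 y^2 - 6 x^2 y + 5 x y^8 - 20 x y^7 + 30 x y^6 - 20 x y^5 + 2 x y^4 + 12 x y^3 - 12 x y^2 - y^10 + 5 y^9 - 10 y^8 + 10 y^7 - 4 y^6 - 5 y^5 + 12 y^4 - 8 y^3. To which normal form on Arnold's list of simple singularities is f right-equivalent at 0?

The Hessian of f at 0 has rank 0. Corank 2; j^3 = -(x + 2*y)^3 is a perfect cube, so E-series; the 5-jet and mu = 8 give E_8.

E8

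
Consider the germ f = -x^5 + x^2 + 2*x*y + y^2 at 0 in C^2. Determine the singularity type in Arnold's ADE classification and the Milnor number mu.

The Hessian of f at 0 has rank 1. Corank 1: A-series; mu = 4 gives A_4.

Type A4, Milnor number mu = 4.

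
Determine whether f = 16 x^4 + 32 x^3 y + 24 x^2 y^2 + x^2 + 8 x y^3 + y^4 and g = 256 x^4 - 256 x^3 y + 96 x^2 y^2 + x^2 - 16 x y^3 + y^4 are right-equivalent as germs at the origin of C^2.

The Hessian of f at 0 is [[2, 0], [0, 0]] with rank 1, so corank 1. A Groebner basis of the Jacobian ideal J(f) in C{x,y} is {y^3, x}; counting standard monomials gives mu = 3. Corank 1: A-series; mu = 3 gives A_3. The Hessian of g at 0 is [[2, 0], [0, 0]] with rank 1, so corank 1. A Groebner basis of the Jacobian ideal J(g) in C{x,y} is {y^3, x}; counting standard monomials gives mu = 3. Corank 1: A-series; mu = 3 gives A_3. Both have type A_3, hence right-equivalent.

Yes.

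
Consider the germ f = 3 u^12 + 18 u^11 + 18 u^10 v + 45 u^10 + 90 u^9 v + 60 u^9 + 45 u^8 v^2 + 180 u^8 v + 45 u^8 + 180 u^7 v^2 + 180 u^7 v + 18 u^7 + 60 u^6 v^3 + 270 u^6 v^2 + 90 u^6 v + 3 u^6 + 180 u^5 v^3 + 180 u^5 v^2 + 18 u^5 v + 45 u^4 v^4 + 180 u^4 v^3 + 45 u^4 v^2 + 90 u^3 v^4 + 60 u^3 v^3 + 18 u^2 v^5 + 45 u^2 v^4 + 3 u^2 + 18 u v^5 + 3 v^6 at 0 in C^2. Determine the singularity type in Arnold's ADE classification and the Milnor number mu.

The Hessian of f at 0 has rank 1. Corank 1: A-series; mu = 5 gives A_5.

Type A5, Milnor number mu = 5.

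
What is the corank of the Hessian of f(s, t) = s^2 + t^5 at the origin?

The Hessian at 0 is [[2, 0], [0, 0]] of rank 1; hence corank 1.

1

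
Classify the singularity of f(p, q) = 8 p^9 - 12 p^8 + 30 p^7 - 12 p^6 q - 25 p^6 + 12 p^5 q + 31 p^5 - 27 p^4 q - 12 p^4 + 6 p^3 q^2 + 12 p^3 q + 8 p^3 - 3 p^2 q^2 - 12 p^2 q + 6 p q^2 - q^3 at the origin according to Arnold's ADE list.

E_{8}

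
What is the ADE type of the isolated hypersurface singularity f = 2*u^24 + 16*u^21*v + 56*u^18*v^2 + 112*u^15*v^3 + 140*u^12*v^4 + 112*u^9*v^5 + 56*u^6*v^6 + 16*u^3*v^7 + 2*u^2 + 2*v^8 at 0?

A7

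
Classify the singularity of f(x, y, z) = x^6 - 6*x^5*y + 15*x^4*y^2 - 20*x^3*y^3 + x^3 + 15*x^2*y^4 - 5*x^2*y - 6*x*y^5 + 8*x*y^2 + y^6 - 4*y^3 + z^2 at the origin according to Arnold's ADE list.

D_{7}

The Hessian of f at 0 has rank 1. Corank 2; j^3 = (x - 2*y)^2*(x - y) has shape L^2 M (L != M), so D-series; mu = 7 gives D_7.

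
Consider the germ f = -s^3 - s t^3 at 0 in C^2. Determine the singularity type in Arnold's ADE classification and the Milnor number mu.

The Hessian of f at 0 is [[0, 0], [0, 0]] with rank 0, so corank 2. A Groebner basis of the Jacobian ideal J(f) in C{s,t} is {s^3, s*t^2, 3*s^2 + t^3}; counting standard monomials gives mu = 7. Corank 2; j^3 = -s^3 is a perfect cube, so E-series; the 4-jet and mu = 7 give E_7.

Type E7, Milnor number mu = 7.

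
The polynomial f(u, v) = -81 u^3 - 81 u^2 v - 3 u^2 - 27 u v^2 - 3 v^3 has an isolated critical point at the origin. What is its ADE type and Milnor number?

Type A_{2}, Milnor number mu = 2.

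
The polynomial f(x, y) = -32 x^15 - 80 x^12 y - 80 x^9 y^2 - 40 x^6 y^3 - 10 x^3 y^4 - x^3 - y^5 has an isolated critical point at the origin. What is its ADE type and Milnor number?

The Hessian of f at 0 is [[0, 0], [0, 0]] with rank 0, so corank 2. A Groebner basis of the Jacobian ideal J(f) in C{x,y} is {y^4, x^2}; counting standard monomials gives mu = 8. Corank 2; j^3 = -x^3 is a perfect cube, so E-series; the 5-jet and mu = 8 give E_8.

Type E_8, Milnor number mu = 8.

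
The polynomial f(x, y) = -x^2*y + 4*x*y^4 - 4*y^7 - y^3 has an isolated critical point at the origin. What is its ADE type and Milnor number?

The Hessian of f at 0 has rank 0. Corank 2; j^3 = -y*(x^2 + y^2) splits into three distinct lines over C (the quadratic factor has nonzero discriminant), so D_4.

Type D4, Milnor number mu = 4.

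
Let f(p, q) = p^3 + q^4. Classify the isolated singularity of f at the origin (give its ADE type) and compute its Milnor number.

Type E_{6}, Milnor number mu = 6.

The Hessian of f at 0 has rank 0. Corank 2; j^3 = p^3 is a perfect cube, so E-series; the 4-jet and mu = 6 give E_6.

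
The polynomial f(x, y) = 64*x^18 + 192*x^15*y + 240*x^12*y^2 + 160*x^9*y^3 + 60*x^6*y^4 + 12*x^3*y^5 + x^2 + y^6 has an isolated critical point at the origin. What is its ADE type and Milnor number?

Type A_5, Milnor number mu = 5.

The Hessian of f at 0 has rank 1. Corank 1: A-series; mu = 5 gives A_5.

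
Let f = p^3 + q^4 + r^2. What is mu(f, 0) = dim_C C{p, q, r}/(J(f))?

The Hessian of f at 0 has rank 1. Corank 2; j^3 = p^3 is a perfect cube, so E-series; the 4-jet and mu = 6 give E_6.

6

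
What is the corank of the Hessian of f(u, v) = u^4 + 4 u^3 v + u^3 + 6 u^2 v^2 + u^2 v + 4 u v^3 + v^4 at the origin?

Hessian at 0 has rank 0.

2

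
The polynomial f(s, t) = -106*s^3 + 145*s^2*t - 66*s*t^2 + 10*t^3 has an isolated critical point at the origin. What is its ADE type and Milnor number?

The Hessian of f at 0 has rank 0. Corank 2; j^3 = -(2*s - t)*(53*s^2 - 46*s*t + 10*t^2) splits into three distinct lines over C (the quadratic factor has nonzero discriminant), so D_4.

Type D_{4}, Milnor number mu = 4.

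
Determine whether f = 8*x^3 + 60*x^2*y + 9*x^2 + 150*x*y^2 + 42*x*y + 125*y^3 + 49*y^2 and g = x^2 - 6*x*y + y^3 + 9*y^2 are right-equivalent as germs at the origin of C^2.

Yes.

The Hessian of f at 0 has rank 1. Corank 1: A-series; mu = 2 gives A_2. The Hessian of g at 0 has rank 1. Corank 1: A-series; mu = 2 gives A_2. Both have type A_2, hence right-equivalent.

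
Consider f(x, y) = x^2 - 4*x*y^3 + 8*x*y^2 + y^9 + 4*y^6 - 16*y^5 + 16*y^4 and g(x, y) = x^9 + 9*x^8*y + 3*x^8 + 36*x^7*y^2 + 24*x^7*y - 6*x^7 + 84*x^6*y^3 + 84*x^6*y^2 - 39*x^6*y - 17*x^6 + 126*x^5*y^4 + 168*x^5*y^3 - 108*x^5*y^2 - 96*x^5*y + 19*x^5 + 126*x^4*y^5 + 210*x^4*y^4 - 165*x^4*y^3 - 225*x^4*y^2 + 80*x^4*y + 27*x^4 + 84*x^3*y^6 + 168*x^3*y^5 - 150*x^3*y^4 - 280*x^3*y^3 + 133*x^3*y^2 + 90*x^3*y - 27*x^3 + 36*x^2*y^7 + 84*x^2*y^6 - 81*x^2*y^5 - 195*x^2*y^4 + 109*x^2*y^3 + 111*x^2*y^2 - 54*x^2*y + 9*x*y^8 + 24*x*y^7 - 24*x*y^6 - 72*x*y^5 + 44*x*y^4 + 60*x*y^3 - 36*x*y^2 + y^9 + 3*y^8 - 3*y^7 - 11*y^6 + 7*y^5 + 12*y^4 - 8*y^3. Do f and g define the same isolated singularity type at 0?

No.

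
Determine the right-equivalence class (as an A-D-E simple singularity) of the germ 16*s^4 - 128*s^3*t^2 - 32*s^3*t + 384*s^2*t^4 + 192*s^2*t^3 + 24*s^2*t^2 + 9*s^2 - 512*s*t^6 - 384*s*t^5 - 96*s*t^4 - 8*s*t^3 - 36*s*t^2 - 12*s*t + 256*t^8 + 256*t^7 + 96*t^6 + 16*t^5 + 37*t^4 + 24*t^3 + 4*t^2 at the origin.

A_3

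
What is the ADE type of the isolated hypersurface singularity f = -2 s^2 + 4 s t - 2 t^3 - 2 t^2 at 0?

The Hessian of f at 0 has rank 1. Corank 1: A-series; mu = 2 gives A_2.

A2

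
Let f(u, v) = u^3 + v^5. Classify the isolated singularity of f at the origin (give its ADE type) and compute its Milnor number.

Type E8, Milnor number mu = 8.

The Hessian of f at 0 is [[0, 0], [0, 0]] with rank 0, so corank 2. A Groebner basis of the Jacobian ideal J(f) in C{u,v} is {v^4, u^2}; counting standard monomials gives mu = 8. Corank 2; j^3 = u^3 is a perfect cube, so E-series; the 5-jet and mu = 8 give E_8.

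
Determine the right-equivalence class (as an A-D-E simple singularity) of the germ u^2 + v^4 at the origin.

A_3

The Hessian of f at 0 is [[2, 0], [0, 0]] with rank 1, so corank 1. A Groebner basis of the Jacobian ideal J(f) in C{u,v} is {v^3, u}; counting standard monomials gives mu = 3. Corank 1: A-series; mu = 3 gives A_3.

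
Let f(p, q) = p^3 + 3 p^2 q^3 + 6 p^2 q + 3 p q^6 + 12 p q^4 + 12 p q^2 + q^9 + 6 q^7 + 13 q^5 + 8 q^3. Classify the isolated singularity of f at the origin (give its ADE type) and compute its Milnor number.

Type E_{8}, Milnor number mu = 8.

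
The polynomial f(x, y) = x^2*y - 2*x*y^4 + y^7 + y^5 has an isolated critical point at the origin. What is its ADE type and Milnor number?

Type D_6, Milnor number mu = 6.

The Hessian of f at 0 is [[0, 0], [0, 0]] with rank 0, so corank 2. A Groebner basis of the Jacobian ideal J(f) in C{x,y} is {-x*y + y^4, x*y^2, x^2 + 5*x*y}; counting standard monomials gives mu = 6. Corank 2; j^3 = x^2*y has shape L^2 M (L != M), so D-series; mu = 6 gives D_6.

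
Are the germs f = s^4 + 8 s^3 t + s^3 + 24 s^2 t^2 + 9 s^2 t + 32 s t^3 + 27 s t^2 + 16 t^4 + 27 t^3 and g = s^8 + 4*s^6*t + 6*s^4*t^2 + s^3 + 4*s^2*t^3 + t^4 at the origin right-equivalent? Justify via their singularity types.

The Hessian of f at 0 has rank 0. Corank 2; j^3 = (s + 3*t)^3 is a perfect cube, so E-series; the 4-jet and mu = 6 give E_6. The Hessian of g at 0 has rank 0. Corank 2; j^3 = s^3 is a perfect cube, so E-series; the 4-jet and mu = 6 give E_6. Both have type E_6, hence right-equivalent.

Yes.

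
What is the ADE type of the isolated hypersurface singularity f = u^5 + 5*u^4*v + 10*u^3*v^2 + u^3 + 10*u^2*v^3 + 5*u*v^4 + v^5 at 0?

The Hessian of f at 0 has rank 0. Corank 2; j^3 = u^3 is a perfect cube, so E-series; the 5-jet and mu = 8 give E_8.

E_{8}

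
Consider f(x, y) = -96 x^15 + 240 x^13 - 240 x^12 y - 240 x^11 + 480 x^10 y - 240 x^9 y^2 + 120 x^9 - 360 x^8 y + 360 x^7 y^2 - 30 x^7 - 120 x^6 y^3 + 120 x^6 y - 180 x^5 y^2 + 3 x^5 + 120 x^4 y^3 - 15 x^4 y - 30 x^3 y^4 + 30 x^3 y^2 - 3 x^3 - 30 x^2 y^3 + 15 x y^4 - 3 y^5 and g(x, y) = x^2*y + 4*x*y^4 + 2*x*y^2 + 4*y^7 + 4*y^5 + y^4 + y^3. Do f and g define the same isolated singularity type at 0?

No.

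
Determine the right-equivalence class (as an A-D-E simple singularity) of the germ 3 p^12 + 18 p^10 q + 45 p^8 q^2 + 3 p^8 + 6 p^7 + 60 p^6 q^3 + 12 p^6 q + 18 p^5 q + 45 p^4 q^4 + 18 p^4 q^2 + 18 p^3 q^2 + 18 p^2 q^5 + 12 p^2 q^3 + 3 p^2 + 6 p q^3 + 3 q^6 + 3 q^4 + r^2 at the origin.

A_3

The Hessian of f at 0 is [[6, 0, 0], [0, 0, 0], [0, 0, 2]] with rank 2, so corank 1. A Groebner basis of the Jacobian ideal J(f) in C{p,q,r} is {q^3, p, r}; counting standard monomials gives mu = 3. Corank 1: A-series; mu = 3 gives A_3.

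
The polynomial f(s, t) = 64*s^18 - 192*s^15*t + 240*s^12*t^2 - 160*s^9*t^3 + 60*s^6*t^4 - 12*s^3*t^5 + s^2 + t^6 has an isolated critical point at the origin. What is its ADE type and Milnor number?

The Hessian of f at 0 is [[2, 0], [0, 0]] with rank 1, so corank 1. A Groebner basis of the Jacobian ideal J(f) in C{s,t} is {t^5, s}; counting standard monomials gives mu = 5. Corank 1: A-series; mu = 5 gives A_5.

Type A5, Milnor number mu = 5.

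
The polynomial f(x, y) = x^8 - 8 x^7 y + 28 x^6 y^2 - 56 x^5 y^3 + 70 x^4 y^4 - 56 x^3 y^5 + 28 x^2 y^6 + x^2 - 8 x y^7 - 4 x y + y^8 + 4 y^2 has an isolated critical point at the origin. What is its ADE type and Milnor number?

Type A7, Milnor number mu = 7.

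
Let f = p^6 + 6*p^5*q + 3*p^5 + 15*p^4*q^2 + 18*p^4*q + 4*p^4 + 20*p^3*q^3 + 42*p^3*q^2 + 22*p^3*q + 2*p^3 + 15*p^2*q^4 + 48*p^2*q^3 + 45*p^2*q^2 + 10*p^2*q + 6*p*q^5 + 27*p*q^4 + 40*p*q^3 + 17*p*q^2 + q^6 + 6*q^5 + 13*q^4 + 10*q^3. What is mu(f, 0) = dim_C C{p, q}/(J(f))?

4

The Hessian of f at 0 is [[0, 0], [0, 0]] with rank 0, so corank 2. A Groebner basis of the Jacobian ideal J(f) in C{p,q} is {q^3, p^2 - 11*q^2/2, p*q + 5*q^2/2}; counting standard monomials gives mu = 4. Corank 2; j^3 = (p + 2*q)*(2*p^2 + 6*p*q + 5*q^2) splits into three distinct lines over C (the quadratic factor has nonzero discriminant), so D_4.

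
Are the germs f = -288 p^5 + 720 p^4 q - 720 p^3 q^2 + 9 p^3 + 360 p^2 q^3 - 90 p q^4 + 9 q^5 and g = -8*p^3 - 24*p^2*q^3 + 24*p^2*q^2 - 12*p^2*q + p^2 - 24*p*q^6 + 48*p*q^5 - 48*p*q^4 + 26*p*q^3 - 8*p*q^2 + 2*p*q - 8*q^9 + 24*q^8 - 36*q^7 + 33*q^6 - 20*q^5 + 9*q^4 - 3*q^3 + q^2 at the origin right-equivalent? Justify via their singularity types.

The Hessian of f at 0 has rank 0. Corank 2; j^3 = 9*p^3 is a perfect cube, so E-series; the 5-jet and mu = 8 give E_8. The Hessian of g at 0 has rank 1. Corank 1: A-series; mu = 2 gives A_2. f is E_8 but g is A_2, hence not right-equivalent.

No.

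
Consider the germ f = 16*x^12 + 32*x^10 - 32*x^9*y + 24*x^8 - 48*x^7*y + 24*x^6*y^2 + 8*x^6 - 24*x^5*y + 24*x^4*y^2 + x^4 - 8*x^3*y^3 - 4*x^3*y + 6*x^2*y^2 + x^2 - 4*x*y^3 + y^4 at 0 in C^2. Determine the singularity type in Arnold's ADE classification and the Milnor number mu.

The Hessian of f at 0 has rank 1. Corank 1: A-series; mu = 3 gives A_3.

Type A_3, Milnor number mu = 3.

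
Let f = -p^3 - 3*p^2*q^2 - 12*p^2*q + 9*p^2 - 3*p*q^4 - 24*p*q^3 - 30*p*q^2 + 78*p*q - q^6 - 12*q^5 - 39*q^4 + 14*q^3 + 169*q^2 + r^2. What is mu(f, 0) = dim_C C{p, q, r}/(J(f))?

2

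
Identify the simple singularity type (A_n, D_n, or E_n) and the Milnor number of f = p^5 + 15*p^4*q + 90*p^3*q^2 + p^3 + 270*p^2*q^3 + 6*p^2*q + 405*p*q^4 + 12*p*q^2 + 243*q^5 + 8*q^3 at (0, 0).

The Hessian of f at 0 has rank 0. Corank 2; j^3 = (p + 2*q)^3 is a perfect cube, so E-series; the 5-jet and mu = 8 give E_8.

Type E_8, Milnor number mu = 8.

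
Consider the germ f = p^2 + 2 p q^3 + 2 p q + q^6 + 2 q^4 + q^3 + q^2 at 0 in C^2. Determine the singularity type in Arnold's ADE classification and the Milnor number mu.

The Hessian of f at 0 has rank 1. Corank 1: A-series; mu = 2 gives A_2.

Type A2, Milnor number mu = 2.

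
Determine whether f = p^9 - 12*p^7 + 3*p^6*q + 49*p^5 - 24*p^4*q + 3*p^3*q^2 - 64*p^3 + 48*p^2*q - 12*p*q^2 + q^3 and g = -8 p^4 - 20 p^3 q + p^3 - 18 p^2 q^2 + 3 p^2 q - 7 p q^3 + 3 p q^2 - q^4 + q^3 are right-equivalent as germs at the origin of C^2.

No.

The Hessian of f at 0 is [[0, 0], [0, 0]] with rank 0, so corank 2. A Groebner basis of the Jacobian ideal J(f) in C{p,q} is {384*p^2 + p*q^3 - 192*p*q + 24*q^2, 2048*p^2 - 1024*p*q + q^4 + 128*q^2, p^3 - 3*p*q^2/16 + q^3/32, p^2*q - p*q^2/2 + q^3/16}; counting standard monomials gives mu = 8. Corank 2; j^3 = -(4*p - q)^3 is a perfect cube, so E-series; the 5-jet and mu = 8 give E_8. The Hessian of g at 0 is [[0, 0], [0, 0]] with rank 0, so corank 2. A Groebner basis of the Jacobian ideal J(g) in C{p,q} is {3*p^2/4 + 3*p*q/2 + q^4 + q^3/4 + 3*q^2/4, p^3 - 9*p^2/4 - 9*p*q/2 + q^3/4 - 9*q^2/4, p^2*q + 7*p^2/4 + 7*p*q/2 - 5*q^3/12 + 7*q^2/4, -p^2 + p*q^2 - 2*p*q + 2*q^3/3 - q^2}; counting standard monomials gives mu = 7. Corank 2; j^3 = (p + q)^3 is a perfect cube, so E-series; the 4-jet and mu = 7 give E_7. f is E_8 but g is E_7, hence not right-equivalent.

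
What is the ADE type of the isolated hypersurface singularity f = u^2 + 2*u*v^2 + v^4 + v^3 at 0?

The Hessian of f at 0 is [[2, 0], [0, 0]] with rank 1, so corank 1. A Groebner basis of the Jacobian ideal J(f) in C{u,v} is {v^2, u}; counting standard monomials gives mu = 2. Corank 1: A-series; mu = 2 gives A_2.

A2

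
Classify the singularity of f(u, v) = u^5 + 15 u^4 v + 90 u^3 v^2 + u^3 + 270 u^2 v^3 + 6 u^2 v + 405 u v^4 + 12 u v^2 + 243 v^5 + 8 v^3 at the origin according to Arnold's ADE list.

E_8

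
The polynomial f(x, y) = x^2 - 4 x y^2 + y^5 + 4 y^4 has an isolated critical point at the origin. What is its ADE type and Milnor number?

Type A4, Milnor number mu = 4.

The Hessian of f at 0 has rank 1. Corank 1: A-series; mu = 4 gives A_4.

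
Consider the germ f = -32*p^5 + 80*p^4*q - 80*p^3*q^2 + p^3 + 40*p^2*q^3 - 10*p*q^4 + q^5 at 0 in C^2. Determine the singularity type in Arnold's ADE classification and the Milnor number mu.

The Hessian of f at 0 is [[0, 0], [0, 0]] with rank 0, so corank 2. A Groebner basis of the Jacobian ideal J(f) in C{p,q} is {q^5, p*q^3 - q^4/8, p^2}; counting standard monomials gives mu = 8. Corank 2; j^3 = p^3 is a perfect cube, so E-series; the 5-jet and mu = 8 give E_8.

Type E_8, Milnor number mu = 8.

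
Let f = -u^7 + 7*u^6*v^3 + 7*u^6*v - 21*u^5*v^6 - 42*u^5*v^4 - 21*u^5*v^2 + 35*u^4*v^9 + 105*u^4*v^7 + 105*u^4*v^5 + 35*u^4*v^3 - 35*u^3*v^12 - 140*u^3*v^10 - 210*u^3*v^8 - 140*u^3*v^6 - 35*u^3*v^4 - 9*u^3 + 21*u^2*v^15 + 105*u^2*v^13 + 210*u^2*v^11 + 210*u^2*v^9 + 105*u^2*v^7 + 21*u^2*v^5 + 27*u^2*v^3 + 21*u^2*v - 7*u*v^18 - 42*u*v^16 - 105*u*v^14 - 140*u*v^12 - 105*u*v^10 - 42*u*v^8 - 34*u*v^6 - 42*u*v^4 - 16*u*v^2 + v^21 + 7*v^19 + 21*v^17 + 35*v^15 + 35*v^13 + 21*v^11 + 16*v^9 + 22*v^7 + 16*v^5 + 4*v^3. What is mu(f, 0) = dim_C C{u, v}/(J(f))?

8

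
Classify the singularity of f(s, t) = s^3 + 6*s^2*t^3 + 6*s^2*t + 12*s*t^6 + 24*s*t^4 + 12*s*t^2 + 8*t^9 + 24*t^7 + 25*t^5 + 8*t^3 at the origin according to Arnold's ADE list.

The Hessian of f at 0 is [[0, 0], [0, 0]] with rank 0, so corank 2. A Groebner basis of the Jacobian ideal J(f) in C{s,t} is {s^2/4 + s*t^3 + s*t + t^2, t^4, s^3 - 12*s*t^2 - 16*t^3, s^2*t + 4*s*t^2 + 4*t^3}; counting standard monomials gives mu = 8. Corank 2; j^3 = (s + 2*t)^3 is a perfect cube, so E-series; the 5-jet and mu = 8 give E_8.

E_{8}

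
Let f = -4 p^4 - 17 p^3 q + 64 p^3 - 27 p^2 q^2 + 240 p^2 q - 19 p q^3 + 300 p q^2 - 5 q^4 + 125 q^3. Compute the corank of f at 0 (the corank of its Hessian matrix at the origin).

The Hessian at 0 is [[0, 0], [0, 0]] of rank 0; hence corank 2.

2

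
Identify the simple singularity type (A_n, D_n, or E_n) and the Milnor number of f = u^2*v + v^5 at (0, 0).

Type D_{6}, Milnor number mu = 6.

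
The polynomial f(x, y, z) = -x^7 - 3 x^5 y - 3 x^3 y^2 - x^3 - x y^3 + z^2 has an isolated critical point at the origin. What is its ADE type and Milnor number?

Type E_7, Milnor number mu = 7.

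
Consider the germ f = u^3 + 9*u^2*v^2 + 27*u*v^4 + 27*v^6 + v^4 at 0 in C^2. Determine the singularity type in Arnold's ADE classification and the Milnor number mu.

Type E_6, Milnor number mu = 6.

The Hessian of f at 0 is [[0, 0], [0, 0]] with rank 0, so corank 2. A Groebner basis of the Jacobian ideal J(f) in C{u,v} is {u^3, u^2*v, u^2/6 + u*v^2, v^3}; counting standard monomials gives mu = 6. Corank 2; j^3 = u^3 is a perfect cube, so E-series; the 4-jet and mu = 6 give E_6.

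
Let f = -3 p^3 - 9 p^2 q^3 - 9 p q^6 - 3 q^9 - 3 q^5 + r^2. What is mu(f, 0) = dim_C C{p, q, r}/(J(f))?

8

The Hessian of f at 0 is [[0, 0, 0], [0, 0, 0], [0, 0, 2]] with rank 1, so corank 2. A Groebner basis of the Jacobian ideal J(f) in C{p,q,r} is {p^2/2 + p*q^3, q^4, p^3, p^2*q, r}; counting standard monomials gives mu = 8. Corank 2; j^3 = -3*p^3 is a perfect cube, so E-series; the 5-jet and mu = 8 give E_8.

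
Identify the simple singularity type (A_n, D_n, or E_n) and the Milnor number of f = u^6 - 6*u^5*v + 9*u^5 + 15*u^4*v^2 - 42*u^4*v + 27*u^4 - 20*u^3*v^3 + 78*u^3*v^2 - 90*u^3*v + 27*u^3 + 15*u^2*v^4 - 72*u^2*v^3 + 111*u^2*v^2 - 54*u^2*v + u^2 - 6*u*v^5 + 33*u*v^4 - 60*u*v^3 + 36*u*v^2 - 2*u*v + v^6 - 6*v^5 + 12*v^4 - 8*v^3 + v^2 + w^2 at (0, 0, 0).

Type A_2, Milnor number mu = 2.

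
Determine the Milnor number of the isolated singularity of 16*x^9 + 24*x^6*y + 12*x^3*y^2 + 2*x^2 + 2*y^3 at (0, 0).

2

The Hessian of f at 0 has rank 1. Corank 1: A-series; mu = 2 gives A_2.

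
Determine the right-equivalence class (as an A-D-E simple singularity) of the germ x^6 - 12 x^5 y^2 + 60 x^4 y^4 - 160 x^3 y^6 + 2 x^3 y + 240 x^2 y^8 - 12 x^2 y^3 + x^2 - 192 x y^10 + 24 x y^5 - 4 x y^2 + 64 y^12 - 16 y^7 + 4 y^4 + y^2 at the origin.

The Hessian of f at 0 has rank 2. Corank 0: nondegenerate Morse point, so A_1.

A_{1}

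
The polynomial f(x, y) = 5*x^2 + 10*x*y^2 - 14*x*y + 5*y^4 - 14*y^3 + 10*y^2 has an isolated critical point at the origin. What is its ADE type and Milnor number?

Type A1, Milnor number mu = 1.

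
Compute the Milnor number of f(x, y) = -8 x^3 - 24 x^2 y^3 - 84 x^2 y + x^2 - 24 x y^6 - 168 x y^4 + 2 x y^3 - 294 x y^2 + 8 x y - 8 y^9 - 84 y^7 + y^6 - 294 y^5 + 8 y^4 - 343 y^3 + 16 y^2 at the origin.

2

The Hessian of f at 0 is [[2, 8], [8, 32]] with rank 1, so corank 1. A Groebner basis of the Jacobian ideal J(f) in C{x,y} is {y^2, x + 4*y}; counting standard monomials gives mu = 2. Corank 1: A-series; mu = 2 gives A_2.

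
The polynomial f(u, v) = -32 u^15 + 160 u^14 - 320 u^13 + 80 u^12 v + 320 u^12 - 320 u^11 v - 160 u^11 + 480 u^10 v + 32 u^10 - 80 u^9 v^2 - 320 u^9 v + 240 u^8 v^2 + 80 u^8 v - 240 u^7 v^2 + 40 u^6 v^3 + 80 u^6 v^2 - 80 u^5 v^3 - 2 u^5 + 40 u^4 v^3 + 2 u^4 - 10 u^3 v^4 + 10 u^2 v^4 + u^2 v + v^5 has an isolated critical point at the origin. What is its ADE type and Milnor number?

The Hessian of f at 0 is [[0, 0], [0, 0]] with rank 0, so corank 2. A Groebner basis of the Jacobian ideal J(f) in C{u,v} is {u^2/5 + v^4, u^3, u*v}; counting standard monomials gives mu = 6. Corank 2; j^3 = u^2*v has shape L^2 M (L != M), so D-series; mu = 6 gives D_6.

Type D_{6}, Milnor number mu = 6.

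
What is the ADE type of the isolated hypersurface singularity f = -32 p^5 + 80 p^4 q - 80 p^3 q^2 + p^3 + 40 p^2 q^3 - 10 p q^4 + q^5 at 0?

The Hessian of f at 0 has rank 0. Corank 2; j^3 = p^3 is a perfect cube, so E-series; the 5-jet and mu = 8 give E_8.

E_8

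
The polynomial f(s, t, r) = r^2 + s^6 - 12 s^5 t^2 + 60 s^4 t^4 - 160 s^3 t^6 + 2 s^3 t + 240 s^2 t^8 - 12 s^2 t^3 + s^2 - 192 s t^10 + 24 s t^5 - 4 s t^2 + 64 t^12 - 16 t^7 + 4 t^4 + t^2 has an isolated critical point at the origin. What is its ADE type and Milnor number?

Type A1, Milnor number mu = 1.

The Hessian of f at 0 has rank 3. Corank 0: nondegenerate Morse point, so A_1.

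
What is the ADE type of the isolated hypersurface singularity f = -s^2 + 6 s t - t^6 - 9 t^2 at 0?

A5

The Hessian of f at 0 has rank 1. Corank 1: A-series; mu = 5 gives A_5.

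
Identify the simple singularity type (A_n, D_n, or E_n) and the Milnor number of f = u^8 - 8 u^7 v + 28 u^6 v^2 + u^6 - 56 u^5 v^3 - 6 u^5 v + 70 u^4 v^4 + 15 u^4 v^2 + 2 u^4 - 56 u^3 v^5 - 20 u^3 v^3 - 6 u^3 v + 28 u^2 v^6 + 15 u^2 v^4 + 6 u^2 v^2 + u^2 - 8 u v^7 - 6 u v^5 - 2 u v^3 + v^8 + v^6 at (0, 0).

Type A_{7}, Milnor number mu = 7.

The Hessian of f at 0 is [[2, 0], [0, 0]] with rank 1, so corank 1. A Groebner basis of the Jacobian ideal J(f) in C{u,v} is {-3*u^2 - u*v + v^4, u^3, u^2*v, u*v^2 + u/3 - v^3/3}; counting standard monomials gives mu = 7. Corank 1: A-series; mu = 7 gives A_7.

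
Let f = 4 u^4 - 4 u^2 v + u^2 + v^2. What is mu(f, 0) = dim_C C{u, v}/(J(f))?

1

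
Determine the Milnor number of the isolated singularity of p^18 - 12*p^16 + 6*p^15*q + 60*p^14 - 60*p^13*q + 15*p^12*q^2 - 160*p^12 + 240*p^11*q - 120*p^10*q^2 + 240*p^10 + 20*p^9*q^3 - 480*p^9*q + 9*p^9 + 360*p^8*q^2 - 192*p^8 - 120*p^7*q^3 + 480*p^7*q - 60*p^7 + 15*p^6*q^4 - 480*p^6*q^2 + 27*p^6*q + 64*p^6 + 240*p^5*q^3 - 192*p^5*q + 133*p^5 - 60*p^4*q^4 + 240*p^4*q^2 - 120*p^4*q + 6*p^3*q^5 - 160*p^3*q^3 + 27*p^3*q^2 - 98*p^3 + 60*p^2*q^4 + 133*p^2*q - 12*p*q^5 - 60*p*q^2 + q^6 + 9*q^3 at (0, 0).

7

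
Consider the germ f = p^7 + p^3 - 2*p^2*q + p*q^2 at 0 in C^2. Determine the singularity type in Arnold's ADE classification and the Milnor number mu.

Type D8, Milnor number mu = 8.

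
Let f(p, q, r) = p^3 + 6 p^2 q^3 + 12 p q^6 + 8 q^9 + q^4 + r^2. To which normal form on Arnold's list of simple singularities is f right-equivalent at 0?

E_{6}

The Hessian of f at 0 has rank 1. Corank 2; j^3 = p^3 is a perfect cube, so E-series; the 4-jet and mu = 6 give E_6.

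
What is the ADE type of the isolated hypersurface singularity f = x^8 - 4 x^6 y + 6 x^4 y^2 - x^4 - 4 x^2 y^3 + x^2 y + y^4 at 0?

D5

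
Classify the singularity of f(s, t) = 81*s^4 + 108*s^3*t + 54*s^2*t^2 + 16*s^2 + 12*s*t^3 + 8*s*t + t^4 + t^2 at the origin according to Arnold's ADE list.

The Hessian of f at 0 is [[32, 8], [8, 2]] with rank 1, so corank 1. A Groebner basis of the Jacobian ideal J(f) in C{s,t} is {t^3, s + t/4}; counting standard monomials gives mu = 3. Corank 1: A-series; mu = 3 gives A_3.

A_{3}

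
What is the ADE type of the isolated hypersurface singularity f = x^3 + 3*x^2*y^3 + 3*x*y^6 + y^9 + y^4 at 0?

The Hessian of f at 0 has rank 0. Corank 2; j^3 = x^3 is a perfect cube, so E-series; the 4-jet and mu = 6 give E_6.

E6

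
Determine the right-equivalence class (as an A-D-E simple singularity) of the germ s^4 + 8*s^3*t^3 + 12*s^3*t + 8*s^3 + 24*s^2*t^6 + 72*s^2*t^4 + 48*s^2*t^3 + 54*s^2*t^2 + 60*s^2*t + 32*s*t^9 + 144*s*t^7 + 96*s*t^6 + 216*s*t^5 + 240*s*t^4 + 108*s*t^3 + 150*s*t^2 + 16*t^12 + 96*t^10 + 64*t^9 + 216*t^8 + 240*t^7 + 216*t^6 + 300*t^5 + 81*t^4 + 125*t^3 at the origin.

The Hessian of f at 0 has rank 0. Corank 2; j^3 = (2*s + 5*t)^3 is a perfect cube, so E-series; the 4-jet and mu = 6 give E_6.

E_{6}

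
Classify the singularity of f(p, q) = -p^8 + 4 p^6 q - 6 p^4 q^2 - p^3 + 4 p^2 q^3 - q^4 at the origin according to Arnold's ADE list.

E_{6}

The Hessian of f at 0 has rank 0. Corank 2; j^3 = -p^3 is a perfect cube, so E-series; the 4-jet and mu = 6 give E_6.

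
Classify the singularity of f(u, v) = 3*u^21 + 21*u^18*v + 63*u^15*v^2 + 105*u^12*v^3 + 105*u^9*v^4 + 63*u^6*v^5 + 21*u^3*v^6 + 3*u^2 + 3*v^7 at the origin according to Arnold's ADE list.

The Hessian of f at 0 is [[6, 0], [0, 0]] with rank 1, so corank 1. A Groebner basis of the Jacobian ideal J(f) in C{u,v} is {v^6, u}; counting standard monomials gives mu = 6. Corank 1: A-series; mu = 6 gives A_6.

A_{6}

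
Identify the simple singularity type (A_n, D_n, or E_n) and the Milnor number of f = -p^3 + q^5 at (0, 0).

Type E8, Milnor number mu = 8.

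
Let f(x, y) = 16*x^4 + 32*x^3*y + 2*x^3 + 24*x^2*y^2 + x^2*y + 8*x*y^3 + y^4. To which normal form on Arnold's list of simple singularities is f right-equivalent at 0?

D_5

The Hessian of f at 0 is [[0, 0], [0, 0]] with rank 0, so corank 2. A Groebner basis of the Jacobian ideal J(f) in C{x,y} is {x*y^2, -x*y/8 + y^3, x^2 + x*y/2}; counting standard monomials gives mu = 5. Corank 2; j^3 = x^2*(2*x + y) has shape L^2 M (L != M), so D-series; mu = 5 gives D_5.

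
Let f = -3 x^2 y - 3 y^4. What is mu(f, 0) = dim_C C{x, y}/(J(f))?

5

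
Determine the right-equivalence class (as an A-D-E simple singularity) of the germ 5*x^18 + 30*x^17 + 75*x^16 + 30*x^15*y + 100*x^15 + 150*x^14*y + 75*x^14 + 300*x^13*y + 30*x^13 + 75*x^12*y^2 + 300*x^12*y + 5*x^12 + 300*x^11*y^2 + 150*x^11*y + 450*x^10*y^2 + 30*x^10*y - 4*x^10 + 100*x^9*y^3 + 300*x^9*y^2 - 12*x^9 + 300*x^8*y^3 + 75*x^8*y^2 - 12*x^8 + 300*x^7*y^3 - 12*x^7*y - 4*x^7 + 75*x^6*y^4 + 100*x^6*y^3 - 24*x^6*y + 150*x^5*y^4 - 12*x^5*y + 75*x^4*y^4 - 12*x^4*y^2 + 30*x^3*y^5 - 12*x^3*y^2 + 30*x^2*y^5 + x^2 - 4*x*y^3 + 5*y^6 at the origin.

A_{5}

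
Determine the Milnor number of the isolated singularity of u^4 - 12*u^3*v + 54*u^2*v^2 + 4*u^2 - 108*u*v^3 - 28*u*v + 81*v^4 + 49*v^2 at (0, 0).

3

The Hessian of f at 0 has rank 1. Corank 1: A-series; mu = 3 gives A_3.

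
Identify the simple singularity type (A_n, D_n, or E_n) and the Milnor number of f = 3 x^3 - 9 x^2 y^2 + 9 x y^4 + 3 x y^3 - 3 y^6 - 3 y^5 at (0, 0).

Type E7, Milnor number mu = 7.

The Hessian of f at 0 has rank 0. Corank 2; j^3 = 3*x^3 is a perfect cube, so E-series; the 4-jet and mu = 7 give E_7.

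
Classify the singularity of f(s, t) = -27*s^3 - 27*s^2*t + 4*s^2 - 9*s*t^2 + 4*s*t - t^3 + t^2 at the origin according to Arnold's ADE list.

The Hessian of f at 0 is [[8, 4], [4, 2]] with rank 1, so corank 1. A Groebner basis of the Jacobian ideal J(f) in C{s,t} is {t^2, s + t/2}; counting standard monomials gives mu = 2. Corank 1: A-series; mu = 2 gives A_2.

A2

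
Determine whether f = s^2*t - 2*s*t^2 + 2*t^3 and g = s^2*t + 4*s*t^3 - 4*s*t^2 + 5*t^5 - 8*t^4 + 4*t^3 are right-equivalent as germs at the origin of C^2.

The Hessian of f at 0 has rank 0. Corank 2; j^3 = t*(s^2 - 2*s*t + 2*t^2) splits into three distinct lines over C (the quadratic factor has nonzero discriminant), so D_4. The Hessian of g at 0 has rank 0. Corank 2; j^3 = t*(s - 2*t)^2 has shape L^2 M (L != M), so D-series; mu = 6 gives D_6. f is D_4 but g is D_6, hence not right-equivalent.

No.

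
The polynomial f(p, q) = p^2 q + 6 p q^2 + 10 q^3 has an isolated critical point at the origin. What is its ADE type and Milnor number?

The Hessian of f at 0 has rank 0. Corank 2; j^3 = q*(p^2 + 6*p*q + 10*q^2) splits into three distinct lines over C (the quadratic factor has nonzero discriminant), so D_4.

Type D4, Milnor number mu = 4.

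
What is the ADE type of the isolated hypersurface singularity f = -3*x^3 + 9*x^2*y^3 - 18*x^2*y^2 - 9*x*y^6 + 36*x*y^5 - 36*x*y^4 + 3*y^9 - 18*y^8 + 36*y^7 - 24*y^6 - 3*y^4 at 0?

E_{6}

The Hessian of f at 0 has rank 0. Corank 2; j^3 = -3*x^3 is a perfect cube, so E-series; the 4-jet and mu = 6 give E_6.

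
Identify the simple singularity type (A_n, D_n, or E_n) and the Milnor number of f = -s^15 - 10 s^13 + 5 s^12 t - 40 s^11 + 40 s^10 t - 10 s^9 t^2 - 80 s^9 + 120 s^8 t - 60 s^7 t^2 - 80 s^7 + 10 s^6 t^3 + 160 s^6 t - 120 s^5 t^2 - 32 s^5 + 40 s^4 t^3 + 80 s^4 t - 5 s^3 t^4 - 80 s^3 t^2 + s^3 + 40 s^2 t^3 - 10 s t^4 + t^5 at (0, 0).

The Hessian of f at 0 has rank 0. Corank 2; j^3 = s^3 is a perfect cube, so E-series; the 5-jet and mu = 8 give E_8.

Type E8, Milnor number mu = 8.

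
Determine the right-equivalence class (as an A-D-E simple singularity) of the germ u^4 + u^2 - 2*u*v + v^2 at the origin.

The Hessian of f at 0 has rank 1. Corank 1: A-series; mu = 3 gives A_3.

A_3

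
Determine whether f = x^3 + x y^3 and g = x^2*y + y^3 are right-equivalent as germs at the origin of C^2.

The Hessian of f at 0 has rank 0. Corank 2; j^3 = x^3 is a perfect cube, so E-series; the 4-jet and mu = 7 give E_7. The Hessian of g at 0 has rank 0. Corank 2; j^3 = y*(x^2 + y^2) splits into three distinct lines over C (the quadratic factor has nonzero discriminant), so D_4. f is E_7 but g is D_4, hence not right-equivalent.

No.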